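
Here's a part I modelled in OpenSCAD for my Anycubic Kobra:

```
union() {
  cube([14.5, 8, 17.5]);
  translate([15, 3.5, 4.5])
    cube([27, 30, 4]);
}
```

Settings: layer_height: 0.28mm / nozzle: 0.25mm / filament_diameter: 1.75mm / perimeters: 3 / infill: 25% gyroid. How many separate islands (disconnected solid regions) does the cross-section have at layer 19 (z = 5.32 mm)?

2

At z = 5.32 mm: the cube (footprint 14.5×8) is included at this height; the 27×30 cube at (15, 3.5) contributes its full rectangle; Combining (union): the 2 present regions are separate (no shared area or edge), so areas and boundary lengths simply add and each stays a separate island — 2 connected regions. Overall, the cross-section has 2 separate islands. Island count = 2.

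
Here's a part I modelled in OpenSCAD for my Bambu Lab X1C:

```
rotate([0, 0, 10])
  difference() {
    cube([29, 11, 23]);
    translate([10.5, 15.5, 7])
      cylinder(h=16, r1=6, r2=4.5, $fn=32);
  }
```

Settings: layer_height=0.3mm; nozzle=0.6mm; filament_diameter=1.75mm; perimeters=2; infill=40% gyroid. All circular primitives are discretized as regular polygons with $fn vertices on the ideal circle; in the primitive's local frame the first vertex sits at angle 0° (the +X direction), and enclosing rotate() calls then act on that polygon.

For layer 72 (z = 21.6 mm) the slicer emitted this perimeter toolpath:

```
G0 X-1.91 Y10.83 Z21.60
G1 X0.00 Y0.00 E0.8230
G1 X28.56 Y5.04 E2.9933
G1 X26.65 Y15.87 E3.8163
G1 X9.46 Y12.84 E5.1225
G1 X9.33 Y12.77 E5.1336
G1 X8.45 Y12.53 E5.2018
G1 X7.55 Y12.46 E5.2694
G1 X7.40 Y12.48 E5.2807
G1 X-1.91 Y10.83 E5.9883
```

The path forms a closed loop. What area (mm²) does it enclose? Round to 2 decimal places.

318.84 mm²

Apply the shoelace formula to the sequence of (X, Y) vertices; enclosed area = 318.84 mm².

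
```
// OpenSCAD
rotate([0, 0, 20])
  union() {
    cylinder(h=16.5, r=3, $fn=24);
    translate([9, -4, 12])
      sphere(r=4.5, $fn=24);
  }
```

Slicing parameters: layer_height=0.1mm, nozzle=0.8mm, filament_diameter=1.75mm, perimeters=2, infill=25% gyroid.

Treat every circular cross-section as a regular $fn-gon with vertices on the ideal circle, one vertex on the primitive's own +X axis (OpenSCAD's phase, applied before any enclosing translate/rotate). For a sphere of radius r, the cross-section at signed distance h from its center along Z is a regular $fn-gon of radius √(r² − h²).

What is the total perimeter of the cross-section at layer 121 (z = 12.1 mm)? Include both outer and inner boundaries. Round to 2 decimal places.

At z = 12.1 mm: the r=3 cylinder gives a regular 24-gon of circumradius 3 (constant along its height) (perimeter = 2·24·3.000·sin(180°/24) = 18.80 mm); the r=4.5 sphere at (9, -4) slices to a regular 24-gon of circumradius 4.499 (√(r²−h²) with h=0.1 from center) (perimeter = 2·24·4.499·sin(180°/24) = 28.19 mm); Combining (union): the 2 present regions are separate (no shared area or edge), so areas and boundary lengths simply add and each stays a separate island — boundary = 46.98 mm; (whole slice rotated 20° about Z — lengths, areas and connectivity unchanged). Overall, the cross-section has 2 separate islands. Total boundary length (outer) = 46.98 mm.

46.98 mm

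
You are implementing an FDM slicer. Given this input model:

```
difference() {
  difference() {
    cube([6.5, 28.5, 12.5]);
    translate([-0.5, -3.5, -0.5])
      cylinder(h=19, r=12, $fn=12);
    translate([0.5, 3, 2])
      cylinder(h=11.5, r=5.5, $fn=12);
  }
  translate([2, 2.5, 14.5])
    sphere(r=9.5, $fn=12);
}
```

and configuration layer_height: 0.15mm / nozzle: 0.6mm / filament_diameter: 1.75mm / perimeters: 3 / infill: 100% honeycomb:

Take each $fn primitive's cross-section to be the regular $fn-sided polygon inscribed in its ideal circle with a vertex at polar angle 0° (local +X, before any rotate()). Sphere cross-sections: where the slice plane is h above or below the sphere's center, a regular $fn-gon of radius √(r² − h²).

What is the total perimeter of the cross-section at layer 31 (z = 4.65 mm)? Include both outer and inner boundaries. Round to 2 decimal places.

56.49 mm

At z = 4.65 mm: the cube is present — its section is the full 6.5×28.5 rectangle (perimeter 70.00 mm); the r=12 cylinder at (-0.5, -3.5) contributes a regular 12-gon of circumradius 12 (perimeter = 2·12·12.000·sin(180°/12) = 74.54 mm); the r=5.5 cylinder at (0.5, 3) contributes a regular 12-gon of circumradius 5.5 (perimeter = 2·12·5.500·sin(180°/12) = 34.16 mm); Subtracting the remaining from the first: starting from the 6.5×28.5 cube, the r=12 cylinder at (-0.5, -3.5) partially overlaps it — only the 48.35 mm² overlap (of its 432.00 mm²) is removed, clipping the outline; the r=5.5 cylinder at (0.5, 3) partially overlaps it — only the 0.85 mm² overlap (of its 90.75 mm²) is removed, clipping the outline — boundary = 56.49 mm; the sphere at (2, 2.5) does not reach this height (|z−center|=9.850 > r=9.5); Subtracting the remaining from the first: none of the subtracted shapes is present at this height, so that combined region is unchanged — boundary = 56.49 mm. Overall, the cross-section is a single solid region. Total boundary length (outer) = 56.49 mm.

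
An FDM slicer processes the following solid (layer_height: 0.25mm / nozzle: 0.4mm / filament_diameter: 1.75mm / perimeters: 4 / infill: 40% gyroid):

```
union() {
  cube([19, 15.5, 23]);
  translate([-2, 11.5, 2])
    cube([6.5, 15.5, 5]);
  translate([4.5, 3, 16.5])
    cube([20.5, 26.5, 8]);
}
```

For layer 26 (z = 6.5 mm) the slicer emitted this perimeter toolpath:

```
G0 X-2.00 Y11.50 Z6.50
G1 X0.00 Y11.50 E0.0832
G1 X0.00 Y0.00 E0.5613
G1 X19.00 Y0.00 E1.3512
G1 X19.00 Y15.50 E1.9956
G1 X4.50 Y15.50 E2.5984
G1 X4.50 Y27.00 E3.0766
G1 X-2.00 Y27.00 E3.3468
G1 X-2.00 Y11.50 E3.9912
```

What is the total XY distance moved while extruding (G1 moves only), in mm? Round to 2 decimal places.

96.00 mm

Sum the Euclidean lengths of each G1 segment: total = 96.00 mm.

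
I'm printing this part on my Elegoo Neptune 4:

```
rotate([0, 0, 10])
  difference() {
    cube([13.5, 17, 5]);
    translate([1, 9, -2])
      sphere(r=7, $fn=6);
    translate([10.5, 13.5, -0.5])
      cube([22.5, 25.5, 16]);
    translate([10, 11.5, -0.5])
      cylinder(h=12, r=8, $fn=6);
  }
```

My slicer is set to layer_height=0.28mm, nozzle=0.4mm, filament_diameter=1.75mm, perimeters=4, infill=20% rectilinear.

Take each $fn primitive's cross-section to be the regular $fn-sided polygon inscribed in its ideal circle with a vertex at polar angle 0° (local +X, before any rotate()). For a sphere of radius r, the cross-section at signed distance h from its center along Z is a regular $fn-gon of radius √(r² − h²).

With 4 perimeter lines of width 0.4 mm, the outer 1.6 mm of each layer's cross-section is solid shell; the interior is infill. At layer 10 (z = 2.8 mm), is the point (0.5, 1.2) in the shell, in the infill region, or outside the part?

At z = 2.8 mm: the 13.5×17 cube contributes its full rectangle; the sphere at (1, 9): section is a regular 6-gon, circumradius = √(r²−h²) = √(7²−4.8²) = 5.095; the 22.5×25.5 cube at (10.5, 13.5) contributes its full rectangle; the r=8 cylinder at (10, 11.5) gives a regular 6-gon of circumradius 8 (constant along its height); After the difference (first − rest): starting from the 13.5×17 cube, the r=7 sphere at (1, 9) partially overlaps it — only the 42.55 mm² overlap (of its 67.45 mm²) is removed, clipping the outline; the 22.5×25.5 cube at (10.5, 13.5) partially overlaps it — only the 10.50 mm² overlap (of its 573.75 mm²) is removed, clipping the outline; the r=8 cylinder at (10, 11.5) partially overlaps it — only the 97.20 mm² overlap (of its 166.28 mm²) is removed, clipping the outline — 2 connected regions; (whole slice rotated 10° about Z — lengths, areas and connectivity unchanged). Overall, the cross-section has 2 separate islands. Undo the 10° rotation: the query point maps to (0.701, 1.095) in the un-rotated model frame. The nearest boundary edge runs (0.00, 0.00)→(0.00, 4.59); distance from the point to it = 0.70 mm. (Shell/infill is judged within the island containing the point — the largest one.) The point is inside the cross-section, 0.70 mm from the nearest boundary — within the 1.6 mm shell band (4 × 0.4).

shell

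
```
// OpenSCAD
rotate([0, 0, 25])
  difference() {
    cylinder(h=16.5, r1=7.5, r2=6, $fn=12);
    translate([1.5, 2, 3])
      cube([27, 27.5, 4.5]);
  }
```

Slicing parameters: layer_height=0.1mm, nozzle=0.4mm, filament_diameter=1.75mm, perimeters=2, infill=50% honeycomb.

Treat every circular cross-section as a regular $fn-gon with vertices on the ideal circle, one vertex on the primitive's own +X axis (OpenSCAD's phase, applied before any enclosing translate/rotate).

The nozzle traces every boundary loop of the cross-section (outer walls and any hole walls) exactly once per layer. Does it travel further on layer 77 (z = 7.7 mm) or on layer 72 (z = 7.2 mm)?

Layer 77 (z = 7.7): the cone contributes a regular 12-gon of circumradius 6.800 (interpolated between r1=7.5 and r2=6 at t=0.467) (perimeter = 2·12·6.800·sin(180°/12) = 42.24 mm); the cube at (1.5, 2) does not reach this height (z outside [3, 7.5]); After the difference (first − rest): none of the subtracted shapes is present at this height, so the cone is unchanged — boundary = 42.24 mm; (rotated 25° about Z; rotation is an isometry so areas/perimeters/island counts are preserved). So its perimeter = 42.24 mm. Layer 72 (z = 7.2): the cone contributes a regular 12-gon of circumradius 6.845 (interpolated between r1=7.5 and r2=6 at t=0.436) (perimeter = 2·12·6.845·sin(180°/12) = 42.52 mm); the cube at (1.5, 2) is present — its section is the full 27×27.5 rectangle (perimeter 109.00 mm); Taking the first minus the rest: starting from the cone, the 27×27.5 cube at (1.5, 2) partially overlaps it — only the 15.02 mm² overlap (of its 742.50 mm²) is removed, clipping the outline — boundary = 44.77 mm; (whole slice rotated 25° about Z — lengths, areas and connectivity unchanged). So its perimeter = 44.77 mm. Layer 72 is larger (44.77 vs 42.24 mm).

layer 72 (z = 7.2 mm)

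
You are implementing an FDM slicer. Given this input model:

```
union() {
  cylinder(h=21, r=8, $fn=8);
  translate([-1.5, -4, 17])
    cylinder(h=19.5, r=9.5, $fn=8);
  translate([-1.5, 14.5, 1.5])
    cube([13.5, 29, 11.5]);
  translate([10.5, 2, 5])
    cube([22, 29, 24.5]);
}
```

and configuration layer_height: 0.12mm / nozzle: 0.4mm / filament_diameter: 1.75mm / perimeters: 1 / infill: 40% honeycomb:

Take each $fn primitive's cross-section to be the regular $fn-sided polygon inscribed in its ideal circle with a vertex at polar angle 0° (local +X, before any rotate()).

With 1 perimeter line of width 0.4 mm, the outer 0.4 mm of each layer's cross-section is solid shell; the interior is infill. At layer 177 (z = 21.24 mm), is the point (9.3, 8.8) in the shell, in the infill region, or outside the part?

At z = 21.24 mm: the cylinder is not intersected at this z (z outside [0, 21]); the cylinder at (-1.5, -4): section is a regular 8-gon, circumradius r=9.5; the cube at (-1.5, 14.5) is absent (z outside [1.5, 13]); the cube at (10.5, 2) (footprint 22×29) is included at this height; Taking the union: the 2 present regions are separate (no shared area or edge), so areas and boundary lengths simply add and each stays a separate island — 2 connected regions. Overall, the cross-section has 2 separate islands. The nearest boundary edge runs (10.50, 2.00)→(10.50, 31.00); distance from the point to it = 1.20 mm. The point is not inside any of the regions above, so it lies outside the cross-section (1.20 mm from the nearest boundary).

outside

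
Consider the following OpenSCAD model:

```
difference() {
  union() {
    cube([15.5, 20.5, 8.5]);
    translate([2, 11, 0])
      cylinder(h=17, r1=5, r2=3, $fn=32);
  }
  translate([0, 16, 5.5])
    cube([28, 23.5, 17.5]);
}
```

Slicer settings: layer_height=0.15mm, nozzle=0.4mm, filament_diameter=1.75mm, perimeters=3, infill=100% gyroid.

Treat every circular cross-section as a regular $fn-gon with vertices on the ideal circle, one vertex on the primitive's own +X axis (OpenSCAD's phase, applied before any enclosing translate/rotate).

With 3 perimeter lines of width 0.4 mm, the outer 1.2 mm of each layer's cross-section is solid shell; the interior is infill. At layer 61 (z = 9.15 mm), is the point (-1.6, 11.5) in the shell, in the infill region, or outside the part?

At z = 9.15 mm: the cube does not reach this height (z outside [0, 8.5]); the cone at (2, 11): at t=0.538 of its height the radius interpolates to r₁+(r₂−r₁)t = 3.924, giving a regular 32-gon of that circumradius; Taking the union: only the cone at (2, 11) is present, so the union is just that shape — 1 connected region; the 28×23.5 cube at (0, 16) contributes its full rectangle; After the difference (first − rest): starting from the result so far, the 28×23.5 cube at (0, 16) misses the remaining region (no effect) — 1 connected region. Overall, the cross-section is a single solid region. The nearest boundary edge runs (-1.92, 11.00)→(-1.85, 11.77); distance from the point to it = 0.27 mm. The point is inside the cross-section, 0.27 mm from the nearest boundary — within the 1.2 mm shell band (3 × 0.4).

shell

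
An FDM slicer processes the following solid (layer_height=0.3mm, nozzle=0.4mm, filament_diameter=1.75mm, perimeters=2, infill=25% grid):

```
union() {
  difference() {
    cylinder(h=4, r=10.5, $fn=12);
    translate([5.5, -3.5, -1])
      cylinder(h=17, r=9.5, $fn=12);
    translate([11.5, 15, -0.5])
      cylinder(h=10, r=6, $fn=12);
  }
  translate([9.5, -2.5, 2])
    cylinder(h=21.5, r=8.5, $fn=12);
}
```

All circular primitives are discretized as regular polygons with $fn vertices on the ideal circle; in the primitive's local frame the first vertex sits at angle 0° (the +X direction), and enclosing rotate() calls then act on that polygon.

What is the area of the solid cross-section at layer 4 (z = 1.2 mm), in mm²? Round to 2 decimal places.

156.57 mm²

At z = 1.2 mm: the r=10.5 cylinder contributes a regular 12-gon of circumradius 10.5 (area = (12/2)·10.500²·sin(360°/12) = 330.75 mm²); the cylinder at (5.5, -3.5): section is a regular 12-gon, circumradius r=9.5 (area = (12/2)·9.500²·sin(360°/12) = 270.75 mm²); the cylinder at (11.5, 15): section is a regular 12-gon, circumradius r=6 (area = (12/2)·6.000²·sin(360°/12) = 108.00 mm²); Taking the first minus the rest: starting from the r=10.5 cylinder (330.75 mm²), the r=9.5 cylinder at (5.5, -3.5) partially overlaps it — only the 174.18 mm² overlap (of its 270.75 mm²) is removed, clipping the outline; the r=6 cylinder at (11.5, 15) misses the remaining region (no effect) — area = 156.57 mm²; the cylinder at (9.5, -2.5) is absent (z outside [2, 23.5]); Merging all regions: only that combined region is present, so the union is just that shape — area = 156.57 mm². Overall, the cross-section is a single solid region. Net area = 156.57 mm².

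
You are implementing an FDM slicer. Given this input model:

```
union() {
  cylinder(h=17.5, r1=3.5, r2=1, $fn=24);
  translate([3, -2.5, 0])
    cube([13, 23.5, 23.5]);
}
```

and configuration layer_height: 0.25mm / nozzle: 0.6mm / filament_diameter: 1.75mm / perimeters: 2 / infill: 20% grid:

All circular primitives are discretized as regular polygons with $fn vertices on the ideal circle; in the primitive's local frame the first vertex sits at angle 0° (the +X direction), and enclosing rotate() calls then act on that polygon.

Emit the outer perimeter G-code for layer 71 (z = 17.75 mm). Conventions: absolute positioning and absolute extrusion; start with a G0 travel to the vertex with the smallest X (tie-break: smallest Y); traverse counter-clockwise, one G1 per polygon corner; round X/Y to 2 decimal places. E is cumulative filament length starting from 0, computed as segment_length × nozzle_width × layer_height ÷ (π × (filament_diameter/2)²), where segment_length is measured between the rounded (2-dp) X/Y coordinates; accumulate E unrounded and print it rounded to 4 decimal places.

At z = 17.75 mm: the cone is absent (z outside [0, 17.5]); the cube at (3, -2.5) is present — its section is the full 13×23.5 rectangle; Merging all regions: only the 13×23.5 cube at (3, -2.5) is present, so the union is just that shape — 1 connected region. The outline is a single polygon with 4 vertices. Extrusion per mm of travel: 0.6 × 0.25 / (π × 0.875²) = 0.062363. Accumulating E over each segment gives final E = 4.5525.

G0 X3.00 Y-2.50 Z17.75
G1 X16.00 Y-2.50 E0.8107
G1 X16.00 Y21.00 E2.2762
G1 X3.00 Y21.00 E3.0870
G1 X3.00 Y-2.50 E4.5525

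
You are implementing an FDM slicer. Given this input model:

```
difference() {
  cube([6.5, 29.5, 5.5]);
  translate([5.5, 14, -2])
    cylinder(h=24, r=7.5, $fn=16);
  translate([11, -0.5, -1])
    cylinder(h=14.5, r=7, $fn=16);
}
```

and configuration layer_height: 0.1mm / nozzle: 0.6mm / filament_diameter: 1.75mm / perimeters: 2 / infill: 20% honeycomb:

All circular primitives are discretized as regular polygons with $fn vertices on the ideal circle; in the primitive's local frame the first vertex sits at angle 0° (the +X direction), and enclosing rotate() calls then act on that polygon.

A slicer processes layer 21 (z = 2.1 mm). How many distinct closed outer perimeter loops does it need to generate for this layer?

2

At z = 2.1 mm: the cube (footprint 6.5×29.5) is included at this height; the r=7.5 cylinder at (5.5, 14) gives a regular 16-gon of circumradius 7.5 (constant along its height); the r=7 cylinder at (11, -0.5) contributes a regular 16-gon of circumradius 7; Taking the first minus the rest: starting from the 6.5×29.5 cube, the r=7.5 cylinder at (5.5, 14) partially overlaps it — only the 88.01 mm² overlap (of its 172.21 mm²) is removed, clipping the outline; the r=7 cylinder at (11, -0.5) partially overlaps it — only the 7.57 mm² overlap (of its 150.01 mm²) is removed, clipping the outline — 2 connected regions. The result has 2 disconnected regions.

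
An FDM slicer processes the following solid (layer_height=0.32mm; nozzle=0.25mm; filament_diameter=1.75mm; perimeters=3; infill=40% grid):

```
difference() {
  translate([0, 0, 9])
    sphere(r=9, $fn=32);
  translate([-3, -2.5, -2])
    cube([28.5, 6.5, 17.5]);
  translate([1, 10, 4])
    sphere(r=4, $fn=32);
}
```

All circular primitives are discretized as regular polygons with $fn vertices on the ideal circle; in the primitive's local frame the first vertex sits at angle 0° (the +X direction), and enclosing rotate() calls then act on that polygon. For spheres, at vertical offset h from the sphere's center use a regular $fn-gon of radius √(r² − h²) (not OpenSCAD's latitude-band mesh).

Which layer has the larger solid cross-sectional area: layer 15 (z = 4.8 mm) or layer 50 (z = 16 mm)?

Layer 15 (z = 4.8): the sphere: section is a regular 32-gon, circumradius = √(r²−h²) = √(9²−4.2²) = 7.960 (area = (32/2)·7.960²·sin(360°/32) = 197.77 mm²); the cube at (-3, -2.5) (footprint 28.5×6.5) is included at this height (area 185.25 mm²); the r=4 sphere at (1, 10) slices to a regular 32-gon of circumradius 3.919 (√(r²−h²) with h=0.8 from center) (area = (32/2)·3.919²·sin(360°/32) = 47.95 mm²); After the difference (first − rest): starting from the r=9 sphere (197.77 mm²), the 28.5×6.5 cube at (-3, -2.5) partially overlaps it — only the 69.33 mm² overlap (of its 185.25 mm²) is removed, clipping the outline; the r=4 sphere at (1, 10) partially overlaps it — only the 7.05 mm² overlap (of its 47.95 mm²) is removed, clipping the outline — area = 121.40 mm². So its area = 121.40 mm². Layer 50 (z = 16): the sphere: section is a regular 32-gon, circumradius = √(r²−h²) = √(9²−7²) = 5.657 (area = (32/2)·5.657²·sin(360°/32) = 99.89 mm²); the cube at (-3, -2.5) is not intersected at this z (z outside [-2, 15.5]); the sphere at (1, 10) is absent (|z−center|=12.000 > r=4); After the difference (first − rest): none of the subtracted shapes is present at this height, so the r=9 sphere is unchanged — area = 99.89 mm². So its area = 99.89 mm². Layer 15 is larger (121.40 vs 99.89 mm²).

layer 15 (z = 4.8 mm)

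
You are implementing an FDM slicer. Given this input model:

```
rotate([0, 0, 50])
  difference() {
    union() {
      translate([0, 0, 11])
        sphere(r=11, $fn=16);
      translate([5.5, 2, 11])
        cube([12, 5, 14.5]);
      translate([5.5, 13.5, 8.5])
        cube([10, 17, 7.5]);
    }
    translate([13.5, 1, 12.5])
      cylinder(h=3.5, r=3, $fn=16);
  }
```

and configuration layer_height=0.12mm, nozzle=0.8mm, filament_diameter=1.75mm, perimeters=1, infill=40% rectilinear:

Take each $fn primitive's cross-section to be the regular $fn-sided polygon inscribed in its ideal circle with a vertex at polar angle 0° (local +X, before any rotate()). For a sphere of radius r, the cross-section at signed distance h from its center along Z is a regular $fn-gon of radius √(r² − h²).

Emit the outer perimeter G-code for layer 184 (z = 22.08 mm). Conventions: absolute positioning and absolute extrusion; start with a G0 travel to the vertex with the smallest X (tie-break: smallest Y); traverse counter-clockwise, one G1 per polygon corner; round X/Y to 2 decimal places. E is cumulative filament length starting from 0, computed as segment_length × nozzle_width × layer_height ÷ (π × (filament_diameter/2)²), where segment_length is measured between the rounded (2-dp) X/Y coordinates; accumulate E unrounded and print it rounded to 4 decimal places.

At z = 22.08 mm: the sphere does not reach this height (|z−center|=11.080 > r=11); the cube at (5.5, 2) (footprint 12×5) is included at this height; the cube at (5.5, 13.5) is not intersected at this z (z outside [8.5, 16]); Taking the union: only the 12×5 cube at (5.5, 2) is present, so the union is just that shape — 1 connected region; the cylinder at (13.5, 1) is not intersected at this z (z outside [12.5, 16]); After the difference (first − rest): none of the subtracted shapes is present at this height, so the result so far is unchanged — 1 connected region; (rotated 50° about Z; rotation is an isometry so areas/perimeters/island counts are preserved). The outline is a single polygon with 4 vertices. Extrusion per mm of travel: 0.8 × 0.12 / (π × 0.875²) = 0.039912. Accumulating E over each segment gives final E = 1.3575.

G0 X-1.83 Y8.71 Z22.08
G1 X2.00 Y5.50 E0.1995
G1 X9.72 Y14.69 E0.6785
G1 X5.89 Y17.91 E0.8782
G1 X-1.83 Y8.71 E1.3575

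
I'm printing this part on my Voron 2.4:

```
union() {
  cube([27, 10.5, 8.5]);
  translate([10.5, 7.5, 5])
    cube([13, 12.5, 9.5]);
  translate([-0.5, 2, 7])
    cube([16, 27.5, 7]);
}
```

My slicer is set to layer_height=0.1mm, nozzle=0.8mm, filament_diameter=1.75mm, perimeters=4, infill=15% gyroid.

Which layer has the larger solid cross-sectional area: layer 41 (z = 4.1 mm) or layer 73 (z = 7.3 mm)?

Layer 41 (z = 4.1): the cube is present — its section is the full 27×10.5 rectangle (area 283.50 mm²); the cube at (10.5, 7.5) is absent (z outside [5, 14.5]); the cube at (-0.5, 2) is absent (z outside [7, 14]); Merging all regions: only the 27×10.5 cube is present, so the union is just that shape — area = 283.50 mm². So its area = 283.50 mm². Layer 73 (z = 7.3): the 27×10.5 cube contributes its full rectangle (area 283.50 mm²); the 13×12.5 cube at (10.5, 7.5) contributes its full rectangle (area 162.50 mm²); the 16×27.5 cube at (-0.5, 2) contributes its full rectangle (area 440.00 mm²); Combining (union): the regions partially overlap — summed areas 886.00 mm² minus the doubly-counted overlap 218.25 mm² gives 667.75 mm² — area = 667.75 mm². So its area = 667.75 mm². Layer 73 is larger (667.75 vs 283.50 mm²).

layer 73 (z = 7.3 mm)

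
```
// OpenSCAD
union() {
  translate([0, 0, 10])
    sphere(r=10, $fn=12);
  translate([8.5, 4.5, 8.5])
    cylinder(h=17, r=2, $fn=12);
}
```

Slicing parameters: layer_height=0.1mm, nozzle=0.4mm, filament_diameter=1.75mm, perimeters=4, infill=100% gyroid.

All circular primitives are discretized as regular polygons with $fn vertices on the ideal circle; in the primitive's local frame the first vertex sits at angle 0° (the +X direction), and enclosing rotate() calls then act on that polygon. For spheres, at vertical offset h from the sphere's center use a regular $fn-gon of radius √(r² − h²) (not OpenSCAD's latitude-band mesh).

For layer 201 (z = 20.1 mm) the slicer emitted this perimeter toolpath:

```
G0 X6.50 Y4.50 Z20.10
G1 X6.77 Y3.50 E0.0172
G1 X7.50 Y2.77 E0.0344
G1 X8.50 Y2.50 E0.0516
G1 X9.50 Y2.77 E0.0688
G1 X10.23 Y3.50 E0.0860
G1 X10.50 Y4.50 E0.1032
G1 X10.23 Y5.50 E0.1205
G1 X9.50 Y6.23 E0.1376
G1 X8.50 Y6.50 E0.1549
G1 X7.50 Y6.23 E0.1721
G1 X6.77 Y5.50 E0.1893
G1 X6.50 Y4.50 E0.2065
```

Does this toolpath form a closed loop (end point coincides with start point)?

yes

Start point (G0): (6.50, 4.50). End point (last G1): the path returns to the start — closed.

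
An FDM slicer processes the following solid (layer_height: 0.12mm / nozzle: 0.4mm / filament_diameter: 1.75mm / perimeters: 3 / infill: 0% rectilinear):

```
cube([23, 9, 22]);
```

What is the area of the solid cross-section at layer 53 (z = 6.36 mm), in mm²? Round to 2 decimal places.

At z = 6.36 mm: the cube (footprint 23×9) is included at this height (area 207.00 mm²). Overall, the cross-section is a single solid region. Net area = 207.00 mm².

207.00 mm²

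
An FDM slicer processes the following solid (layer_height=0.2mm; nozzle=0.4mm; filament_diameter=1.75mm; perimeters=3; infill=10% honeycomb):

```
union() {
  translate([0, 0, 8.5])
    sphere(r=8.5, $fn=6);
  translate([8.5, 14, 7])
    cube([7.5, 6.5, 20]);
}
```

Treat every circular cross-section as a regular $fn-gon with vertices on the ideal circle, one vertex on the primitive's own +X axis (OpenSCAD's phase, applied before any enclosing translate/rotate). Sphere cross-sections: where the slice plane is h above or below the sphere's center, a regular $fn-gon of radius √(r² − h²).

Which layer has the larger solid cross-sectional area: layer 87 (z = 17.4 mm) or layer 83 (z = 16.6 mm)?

layer 83 (z = 16.6 mm)

Layer 87 (z = 17.4): the sphere is absent (|z−center|=8.900 > r=8.5); the 7.5×6.5 cube at (8.5, 14) contributes its full rectangle (area 48.75 mm²); Merging all regions: only the 7.5×6.5 cube at (8.5, 14) is present, so the union is just that shape — area = 48.75 mm². So its area = 48.75 mm². Layer 83 (z = 16.6): the r=8.5 sphere slices to a regular 6-gon of circumradius 2.577 (√(r²−h²) with h=8.1 from center) (area = (6/2)·2.577²·sin(360°/6) = 17.25 mm²); the cube at (8.5, 14) is present — its section is the full 7.5×6.5 rectangle (area 48.75 mm²); Taking the union: the 2 present regions are separate (no shared area or edge), so areas and boundary lengths simply add and each stays a separate island — area = 66.00 mm². So its area = 66.00 mm². Layer 83 is larger (66.00 vs 48.75 mm²).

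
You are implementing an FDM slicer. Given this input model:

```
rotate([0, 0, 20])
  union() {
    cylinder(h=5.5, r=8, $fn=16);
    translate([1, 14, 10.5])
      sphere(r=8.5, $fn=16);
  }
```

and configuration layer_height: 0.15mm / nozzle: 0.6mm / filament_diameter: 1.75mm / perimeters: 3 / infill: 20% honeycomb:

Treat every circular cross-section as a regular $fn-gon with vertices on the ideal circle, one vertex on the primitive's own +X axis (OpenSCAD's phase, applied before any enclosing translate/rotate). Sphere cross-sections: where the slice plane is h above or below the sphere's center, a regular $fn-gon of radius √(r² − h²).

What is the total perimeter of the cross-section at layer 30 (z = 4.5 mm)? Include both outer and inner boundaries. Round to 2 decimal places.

At z = 4.5 mm: the r=8 cylinder gives a regular 16-gon of circumradius 8 (constant along its height) (perimeter = 2·16·8.000·sin(180°/16) = 49.94 mm); the sphere at (1, 14): section is a regular 16-gon, circumradius = √(r²−h²) = √(8.5²−6²) = 6.021 (perimeter = 2·16·6.021·sin(180°/16) = 37.59 mm); Merging all regions: the 2 present regions are separate (no shared area or edge), so areas and boundary lengths simply add and each stays a separate island — boundary = 87.53 mm; (whole slice rotated 20° about Z — lengths, areas and connectivity unchanged). Overall, the cross-section has 2 separate islands. Total boundary length (outer) = 87.53 mm.

87.53 mm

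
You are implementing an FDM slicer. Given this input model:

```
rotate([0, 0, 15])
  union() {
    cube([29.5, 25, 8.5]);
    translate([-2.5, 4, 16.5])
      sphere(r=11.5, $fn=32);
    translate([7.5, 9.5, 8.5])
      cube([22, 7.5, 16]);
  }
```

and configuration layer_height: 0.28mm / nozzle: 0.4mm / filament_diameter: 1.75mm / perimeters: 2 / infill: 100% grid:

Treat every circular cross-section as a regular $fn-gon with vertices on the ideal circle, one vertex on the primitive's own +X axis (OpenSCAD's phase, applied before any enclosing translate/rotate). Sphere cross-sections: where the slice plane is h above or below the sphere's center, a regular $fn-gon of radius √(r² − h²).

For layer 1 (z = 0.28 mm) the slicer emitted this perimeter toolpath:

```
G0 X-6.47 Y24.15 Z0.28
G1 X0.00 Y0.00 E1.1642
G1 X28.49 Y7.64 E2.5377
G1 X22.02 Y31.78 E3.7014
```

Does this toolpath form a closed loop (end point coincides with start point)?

Start point (G0): (-6.47, 24.15). End point (last G1): the path does not return to the start — open.

no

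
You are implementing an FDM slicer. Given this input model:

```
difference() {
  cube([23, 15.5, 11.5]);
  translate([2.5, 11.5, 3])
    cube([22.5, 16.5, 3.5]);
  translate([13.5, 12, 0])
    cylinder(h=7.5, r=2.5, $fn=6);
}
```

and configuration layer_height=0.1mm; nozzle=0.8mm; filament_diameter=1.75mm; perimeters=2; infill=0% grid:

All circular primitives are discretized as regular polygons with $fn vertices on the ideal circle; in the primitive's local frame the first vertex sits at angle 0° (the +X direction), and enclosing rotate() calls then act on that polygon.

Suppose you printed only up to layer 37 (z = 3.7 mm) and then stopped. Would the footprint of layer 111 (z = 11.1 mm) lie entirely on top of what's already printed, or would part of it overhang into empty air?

part overhangs

Compare the two slices. At z = 3.7: the cube is present — its section is the full 23×15.5 rectangle (area 356.50 mm²); the cube at (2.5, 11.5) (footprint 22.5×16.5) is included at this height (area 371.25 mm²); the r=2.5 cylinder at (13.5, 12) gives a regular 6-gon of circumradius 2.5 (constant along its height) (area = (6/2)·2.500²·sin(360°/6) = 16.24 mm²); Taking the first minus the rest: starting from the 23×15.5 cube (356.50 mm²), the 22.5×16.5 cube at (2.5, 11.5) partially overlaps it — only the 82.00 mm² overlap (of its 371.25 mm²) is removed, clipping the outline; the r=2.5 cylinder at (13.5, 12) partially overlaps it — only the 5.76 mm² overlap (of its 16.24 mm²) is removed, clipping the outline — area = 268.74 mm². At z = 11.1: the cube is present — its section is the full 23×15.5 rectangle (area 356.50 mm²); the cube at (2.5, 11.5) is not intersected at this z (z outside [3, 6.5]); the cylinder at (13.5, 12) is not intersected at this z (z outside [0, 7.5]); Subtracting the remaining from the first: none of the subtracted shapes is present at this height, so the 23×15.5 cube is unchanged — area = 356.50 mm². Checking containment: at z = 11.1 the cross-section extends beyond the z = 3.7 cross-section by about 87.76 mm².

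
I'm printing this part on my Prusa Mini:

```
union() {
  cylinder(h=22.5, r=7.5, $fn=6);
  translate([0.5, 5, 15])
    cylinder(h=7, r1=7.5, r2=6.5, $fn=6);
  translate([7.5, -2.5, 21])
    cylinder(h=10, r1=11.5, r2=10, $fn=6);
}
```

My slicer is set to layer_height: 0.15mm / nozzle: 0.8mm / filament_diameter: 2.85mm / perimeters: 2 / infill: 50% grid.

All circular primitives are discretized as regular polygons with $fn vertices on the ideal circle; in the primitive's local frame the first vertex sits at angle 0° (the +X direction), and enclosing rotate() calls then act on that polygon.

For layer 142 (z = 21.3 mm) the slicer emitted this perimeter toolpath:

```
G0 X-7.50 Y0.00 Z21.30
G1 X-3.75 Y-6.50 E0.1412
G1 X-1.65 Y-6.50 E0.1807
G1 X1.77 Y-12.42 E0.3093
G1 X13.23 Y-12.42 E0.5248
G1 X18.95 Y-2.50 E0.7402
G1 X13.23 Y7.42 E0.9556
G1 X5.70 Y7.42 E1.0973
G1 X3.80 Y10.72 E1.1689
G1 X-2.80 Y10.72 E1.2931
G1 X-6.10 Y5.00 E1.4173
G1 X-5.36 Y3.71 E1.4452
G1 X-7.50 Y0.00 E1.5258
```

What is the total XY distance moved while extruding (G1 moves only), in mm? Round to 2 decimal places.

Sum the Euclidean lengths of each G1 segment: total = 81.11 mm.

81.11 mm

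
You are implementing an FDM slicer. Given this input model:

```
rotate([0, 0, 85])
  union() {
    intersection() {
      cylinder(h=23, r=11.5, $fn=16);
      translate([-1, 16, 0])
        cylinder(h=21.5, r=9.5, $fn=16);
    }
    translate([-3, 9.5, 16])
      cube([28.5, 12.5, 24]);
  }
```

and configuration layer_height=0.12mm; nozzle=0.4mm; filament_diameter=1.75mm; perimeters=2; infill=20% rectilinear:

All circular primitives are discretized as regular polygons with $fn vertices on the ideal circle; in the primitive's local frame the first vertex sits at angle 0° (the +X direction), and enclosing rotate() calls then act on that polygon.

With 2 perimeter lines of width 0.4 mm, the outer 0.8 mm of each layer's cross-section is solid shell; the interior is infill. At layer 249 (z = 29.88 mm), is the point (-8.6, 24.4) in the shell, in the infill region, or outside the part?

infill

At z = 29.88 mm: the cylinder does not reach this height (z outside [0, 23]); the cylinder at (-1, 16) is not intersected at this z (z outside [0, 21.5]); After intersecting: at least one operand is absent at this height, so nothing remains; the cube at (-3, 9.5) (footprint 28.5×12.5) is included at this height; Taking the union: only the 28.5×12.5 cube at (-3, 9.5) is present, so the union is just that shape — 1 connected region; (rotated 85° about Z; rotation is an isometry so areas/perimeters/island counts are preserved). Overall, the cross-section is a single solid region. Undo the 85° rotation: the query point maps to (23.558, 10.694) in the un-rotated model frame. The nearest boundary edge runs (-3.00, 9.50)→(25.50, 9.50); distance from the point to it = 1.19 mm. The point is inside the cross-section and 1.19 mm from the nearest boundary — more than the 0.8 mm shell width (2 × 0.4), so it's in the infill interior.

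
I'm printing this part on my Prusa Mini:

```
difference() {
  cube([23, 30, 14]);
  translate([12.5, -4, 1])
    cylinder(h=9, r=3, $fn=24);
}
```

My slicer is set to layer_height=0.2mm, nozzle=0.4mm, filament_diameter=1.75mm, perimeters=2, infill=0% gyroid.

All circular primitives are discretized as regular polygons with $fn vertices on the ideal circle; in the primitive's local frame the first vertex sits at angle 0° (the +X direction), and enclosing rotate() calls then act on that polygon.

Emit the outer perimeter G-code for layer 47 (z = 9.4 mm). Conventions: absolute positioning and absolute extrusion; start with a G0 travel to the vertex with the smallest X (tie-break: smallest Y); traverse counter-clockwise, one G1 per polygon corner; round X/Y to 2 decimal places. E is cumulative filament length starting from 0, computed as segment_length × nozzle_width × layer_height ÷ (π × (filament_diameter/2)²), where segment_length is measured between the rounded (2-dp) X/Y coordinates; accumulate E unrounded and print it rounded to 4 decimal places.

G0 X0.00 Y0.00 Z9.40
G1 X23.00 Y0.00 E0.7650
G1 X23.00 Y30.00 E1.7628
G1 X0.00 Y30.00 E2.5278
G1 X0.00 Y0.00 E3.5256

At z = 9.4 mm: the cube (footprint 23×30) is included at this height; the r=3 cylinder at (12.5, -4) contributes a regular 24-gon of circumradius 3; Taking the first minus the rest: starting from the 23×30 cube, the r=3 cylinder at (12.5, -4) misses the remaining region (no effect) — 1 connected region. The outline is a single polygon with 4 vertices. Extrusion per mm of travel: 0.4 × 0.2 / (π × 0.875²) = 0.033260. Accumulating E over each segment gives final E = 3.5256.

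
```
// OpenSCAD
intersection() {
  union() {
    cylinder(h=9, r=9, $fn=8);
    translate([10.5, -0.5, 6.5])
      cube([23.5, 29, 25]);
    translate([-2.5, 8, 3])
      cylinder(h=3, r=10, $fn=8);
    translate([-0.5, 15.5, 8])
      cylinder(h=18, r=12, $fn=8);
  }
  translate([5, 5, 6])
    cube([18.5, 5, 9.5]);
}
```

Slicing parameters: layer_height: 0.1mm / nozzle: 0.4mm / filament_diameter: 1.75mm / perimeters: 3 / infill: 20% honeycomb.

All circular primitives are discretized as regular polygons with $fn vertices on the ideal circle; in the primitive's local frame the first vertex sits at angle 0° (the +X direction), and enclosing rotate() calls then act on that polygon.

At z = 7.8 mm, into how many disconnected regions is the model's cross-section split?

2

At z = 7.8 mm: the r=9 cylinder gives a regular 8-gon of circumradius 9 (constant along its height); the 23.5×29 cube at (10.5, -0.5) contributes its full rectangle; the cylinder at (-2.5, 8) does not reach this height (z outside [3, 6]); the cylinder at (-0.5, 15.5) does not reach this height (z outside [8, 26]); Merging all regions: the 2 present regions are separate (no shared area or edge), so areas and boundary lengths simply add and each stays a separate island — 2 connected regions; the 18.5×5 cube at (5, 5) contributes its full rectangle; After intersecting: the 18.5×5 cube at (5, 5) partially overlaps the result so far; clipping to the common part keeps 67.63 mm² — 2 connected regions. The result has 2 disconnected regions.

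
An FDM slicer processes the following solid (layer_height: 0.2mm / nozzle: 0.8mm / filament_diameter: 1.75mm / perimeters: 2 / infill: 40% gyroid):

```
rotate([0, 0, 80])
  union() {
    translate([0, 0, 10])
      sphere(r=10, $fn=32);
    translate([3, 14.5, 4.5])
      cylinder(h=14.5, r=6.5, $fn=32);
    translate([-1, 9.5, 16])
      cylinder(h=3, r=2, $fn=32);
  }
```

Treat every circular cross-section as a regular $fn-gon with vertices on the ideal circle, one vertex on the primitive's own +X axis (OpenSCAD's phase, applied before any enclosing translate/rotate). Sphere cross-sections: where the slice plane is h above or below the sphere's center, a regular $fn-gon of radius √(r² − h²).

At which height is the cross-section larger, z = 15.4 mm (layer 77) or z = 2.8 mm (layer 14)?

Layer 77 (z = 15.4): the sphere: section is a regular 32-gon, circumradius = √(r²−h²) = √(10²−5.4²) = 8.417 (area = (32/2)·8.417²·sin(360°/32) = 221.12 mm²); the cylinder at (3, 14.5): section is a regular 32-gon, circumradius r=6.5 (area = (32/2)·6.500²·sin(360°/32) = 131.88 mm²); the cylinder at (-1, 9.5) does not reach this height (z outside [16, 19]); Combining (union): the regions partially overlap — summed areas 353.00 mm² minus the doubly-counted overlap 0.06 mm² gives 352.94 mm² — area = 352.94 mm²; (rotated 80° about Z; rotation is an isometry so areas/perimeters/island counts are preserved). So its area = 352.94 mm². Layer 14 (z = 2.8): the r=10 sphere contributes a regular 32-gon of circumradius √(10²−7.2²) = 6.940 (area = (32/2)·6.940²·sin(360°/32) = 150.33 mm²); the cylinder at (3, 14.5) is absent (z outside [4.5, 19]); the cylinder at (-1, 9.5) is absent (z outside [16, 19]); Combining (union): only the r=10 sphere is present, so the union is just that shape — area = 150.33 mm²; (whole slice rotated 80° about Z — lengths, areas and connectivity unchanged). So its area = 150.33 mm². Layer 77 is larger (352.94 vs 150.33 mm²).

layer 77 (z = 15.4 mm)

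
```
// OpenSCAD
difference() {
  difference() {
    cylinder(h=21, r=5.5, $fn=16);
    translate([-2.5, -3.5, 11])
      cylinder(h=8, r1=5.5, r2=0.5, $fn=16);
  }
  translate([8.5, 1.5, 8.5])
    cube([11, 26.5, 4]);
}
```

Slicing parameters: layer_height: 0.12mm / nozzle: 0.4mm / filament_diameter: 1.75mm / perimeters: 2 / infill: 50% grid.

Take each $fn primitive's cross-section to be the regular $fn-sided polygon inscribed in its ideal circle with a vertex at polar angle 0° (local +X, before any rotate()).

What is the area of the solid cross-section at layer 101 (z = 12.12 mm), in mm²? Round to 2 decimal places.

54.06 mm²

At z = 12.12 mm: the r=5.5 cylinder gives a regular 16-gon of circumradius 5.5 (constant along its height) (area = (16/2)·5.500²·sin(360°/16) = 92.61 mm²); the cone at (-2.5, -3.5) contributes a regular 16-gon of circumradius 4.800 (interpolated between r1=5.5 and r2=0.5 at t=0.140) (area = (16/2)·4.800²·sin(360°/16) = 70.54 mm²); Taking the first minus the rest: starting from the r=5.5 cylinder (92.61 mm²), the cone at (-2.5, -3.5) partially overlaps it — only the 38.55 mm² overlap (of its 70.54 mm²) is removed, clipping the outline — area = 54.06 mm²; the 11×26.5 cube at (8.5, 1.5) contributes its full rectangle (area 291.50 mm²); Subtracting the remaining from the first: starting from the result so far (54.06 mm²), the 11×26.5 cube at (8.5, 1.5) misses the remaining region (no effect) — area = 54.06 mm². Overall, the cross-section is a single solid region. Net area = 54.06 mm².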